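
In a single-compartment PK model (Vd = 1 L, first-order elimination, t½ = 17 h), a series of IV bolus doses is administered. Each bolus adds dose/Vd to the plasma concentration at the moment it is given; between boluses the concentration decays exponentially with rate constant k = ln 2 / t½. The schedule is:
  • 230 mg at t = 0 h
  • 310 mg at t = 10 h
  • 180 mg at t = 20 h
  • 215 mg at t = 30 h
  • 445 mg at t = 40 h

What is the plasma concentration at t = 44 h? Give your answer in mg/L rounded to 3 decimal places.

k = ln 2 / 17 = 0.04077 per h
Dose 1 (230 mg at t=0 h): 230·exp(−0.04077·44) = 38.246 mg/L
Dose 2 (310 mg at t=10 h): 310·exp(−0.04077·34) = 77.500 mg/L
Dose 3 (180 mg at t=20 h): 180·exp(−0.04077·24) = 67.653 mg/L
Dose 4 (215 mg at t=30 h): 215·exp(−0.04077·14) = 121.487 mg/L
Dose 5 (445 mg at t=40 h): 445·exp(−0.04077·4) = 378.033 mg/L
C(44) = 38.246 + 77.500 + 67.653 + 121.487 + 378.033 = 682.920 mg/L

682.920 mg/L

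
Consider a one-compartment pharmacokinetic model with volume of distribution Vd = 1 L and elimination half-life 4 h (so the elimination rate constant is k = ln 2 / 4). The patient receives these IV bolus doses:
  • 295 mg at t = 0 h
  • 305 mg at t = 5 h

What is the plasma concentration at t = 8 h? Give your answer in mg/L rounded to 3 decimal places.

k = ln 2 / 4 = 0.17329 per h
Dose 1 (295 mg at t=0 h): 295·exp(−0.17329·8) = 73.750 mg/L
Dose 2 (305 mg at t=5 h): 305·exp(−0.17329·3) = 181.354 mg/L
C(8) = 73.750 + 181.354 = 255.104 mg/L

255.104 mg/L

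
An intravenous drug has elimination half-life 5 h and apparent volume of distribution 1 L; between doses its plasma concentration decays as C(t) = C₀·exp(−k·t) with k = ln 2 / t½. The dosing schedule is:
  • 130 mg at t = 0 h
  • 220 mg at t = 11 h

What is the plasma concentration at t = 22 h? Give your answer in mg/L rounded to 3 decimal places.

k = ln 2 / 5 = 0.13863 per h
Dose 1 (130 mg at t=0 h): 130·exp(−0.13863·22) = 6.158 mg/L
Dose 2 (220 mg at t=11 h): 220·exp(−0.13863·11) = 47.880 mg/L
C(22) = 6.158 + 47.880 = 54.038 mg/L

54.038 mg/L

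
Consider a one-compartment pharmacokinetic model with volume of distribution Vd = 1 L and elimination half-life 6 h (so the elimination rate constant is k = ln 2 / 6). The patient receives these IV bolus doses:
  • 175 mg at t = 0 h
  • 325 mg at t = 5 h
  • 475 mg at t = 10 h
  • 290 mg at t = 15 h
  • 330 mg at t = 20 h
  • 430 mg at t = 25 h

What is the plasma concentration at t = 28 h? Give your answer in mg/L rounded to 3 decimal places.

k = ln 2 / 6 = 0.11552 per h
Dose 1 (175 mg at t=0 h): 175·exp(−0.11552·28) = 6.890 mg/L
Dose 2 (325 mg at t=5 h): 325·exp(−0.11552·23) = 22.800 mg/L
Dose 3 (475 mg at t=10 h): 475·exp(−0.11552·18) = 59.375 mg/L
Dose 4 (290 mg at t=15 h): 290·exp(−0.11552·13) = 64.590 mg/L
Dose 5 (330 mg at t=20 h): 330·exp(−0.11552·8) = 130.961 mg/L
Dose 6 (430 mg at t=25 h): 430·exp(−0.11552·3) = 304.056 mg/L
C(28) = 6.890 + 22.800 + 59.375 + 64.590 + 130.961 + 304.056 = 588.672 mg/L

588.672 mg/L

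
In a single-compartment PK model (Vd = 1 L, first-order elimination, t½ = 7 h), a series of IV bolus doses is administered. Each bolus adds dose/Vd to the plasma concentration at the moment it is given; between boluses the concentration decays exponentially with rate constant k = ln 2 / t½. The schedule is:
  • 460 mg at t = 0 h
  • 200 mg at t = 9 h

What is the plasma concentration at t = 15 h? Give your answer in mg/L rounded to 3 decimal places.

k = ln 2 / 7 = 0.09902 per h
Dose 1 (460 mg at t=0 h): 460·exp(−0.09902·15) = 104.158 mg/L
Dose 2 (200 mg at t=9 h): 200·exp(−0.09902·6) = 110.409 mg/L
C(15) = 104.158 + 110.409 = 214.567 mg/L

214.567 mg/L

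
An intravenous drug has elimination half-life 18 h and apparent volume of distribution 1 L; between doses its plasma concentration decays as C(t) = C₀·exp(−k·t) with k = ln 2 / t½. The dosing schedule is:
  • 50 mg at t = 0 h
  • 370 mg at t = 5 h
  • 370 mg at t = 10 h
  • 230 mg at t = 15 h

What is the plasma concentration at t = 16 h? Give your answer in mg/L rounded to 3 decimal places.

k = ln 2 / 18 = 0.03851 per h
Dose 1 (50 mg at t=0 h): 50·exp(−0.03851·16) = 27.001 mg/L
Dose 2 (370 mg at t=5 h): 370·exp(−0.03851·11) = 242.236 mg/L
Dose 3 (370 mg at t=10 h): 370·exp(−0.03851·6) = 293.669 mg/L
Dose 4 (230 mg at t=15 h): 230·exp(−0.03851·1) = 221.311 mg/L
C(16) = 27.001 + 242.236 + 293.669 + 221.311 = 784.218 mg/L

784.218 mg/L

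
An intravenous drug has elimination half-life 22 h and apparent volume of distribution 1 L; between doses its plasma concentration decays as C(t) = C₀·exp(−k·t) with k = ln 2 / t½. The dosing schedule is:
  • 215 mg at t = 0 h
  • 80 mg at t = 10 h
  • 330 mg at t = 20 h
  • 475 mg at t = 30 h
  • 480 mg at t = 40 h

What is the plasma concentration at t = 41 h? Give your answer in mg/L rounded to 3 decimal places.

k = ln 2 / 22 = 0.03151 per h
Dose 1 (215 mg at t=0 h): 215·exp(−0.03151·41) = 59.078 mg/L
Dose 2 (80 mg at t=10 h): 80·exp(−0.03151·31) = 30.124 mg/L
Dose 3 (330 mg at t=20 h): 330·exp(−0.03151·21) = 170.281 mg/L
Dose 4 (475 mg at t=30 h): 475·exp(−0.03151·11) = 335.876 mg/L
Dose 5 (480 mg at t=40 h): 480·exp(−0.03151·1) = 465.113 mg/L
C(41) = 59.078 + 30.124 + 170.281 + 335.876 + 465.113 = 1060.472 mg/L

1060.472 mg/L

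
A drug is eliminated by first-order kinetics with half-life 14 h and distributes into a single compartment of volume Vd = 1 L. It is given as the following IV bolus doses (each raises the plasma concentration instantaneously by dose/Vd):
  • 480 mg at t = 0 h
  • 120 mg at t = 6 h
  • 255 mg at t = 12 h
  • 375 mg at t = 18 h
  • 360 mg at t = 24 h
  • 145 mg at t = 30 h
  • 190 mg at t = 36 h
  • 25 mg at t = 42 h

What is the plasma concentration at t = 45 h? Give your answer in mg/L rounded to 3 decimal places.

k = ln 2 / 14 = 0.04951 per h
Dose 1 (480 mg at t=0 h): 480·exp(−0.04951·45) = 51.718 mg/L
Dose 2 (120 mg at t=6 h): 120·exp(−0.04951·39) = 17.402 mg/L
Dose 3 (255 mg at t=12 h): 255·exp(−0.04951·33) = 49.770 mg/L
Dose 4 (375 mg at t=18 h): 375·exp(−0.04951·27) = 98.508 mg/L
Dose 5 (360 mg at t=24 h): 360·exp(−0.04951·21) = 127.279 mg/L
Dose 6 (145 mg at t=30 h): 145·exp(−0.04951·15) = 68.998 mg/L
Dose 7 (190 mg at t=36 h): 190·exp(−0.04951·9) = 121.684 mg/L
Dose 8 (25 mg at t=42 h): 25·exp(−0.04951·3) = 21.549 mg/L
C(45) = 51.718 + 17.402 + 49.770 + 98.508 + 127.279 + 68.998 + 121.684 + 21.549 = 556.910 mg/L

556.910 mg/L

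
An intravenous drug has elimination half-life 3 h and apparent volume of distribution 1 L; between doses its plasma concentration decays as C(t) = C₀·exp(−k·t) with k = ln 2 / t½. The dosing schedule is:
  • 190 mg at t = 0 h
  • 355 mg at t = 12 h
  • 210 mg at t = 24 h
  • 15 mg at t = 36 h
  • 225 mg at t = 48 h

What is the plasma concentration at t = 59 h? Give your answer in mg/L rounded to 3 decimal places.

k = ln 2 / 3 = 0.23105 per h
Dose 1 (190 mg at t=0 h): 190·exp(−0.23105·59) = 0.000 mg/L
Dose 2 (355 mg at t=12 h): 355·exp(−0.23105·47) = 0.007 mg/L
Dose 3 (210 mg at t=24 h): 210·exp(−0.23105·35) = 0.065 mg/L
Dose 4 (15 mg at t=36 h): 15·exp(−0.23105·23) = 0.074 mg/L
Dose 5 (225 mg at t=48 h): 225·exp(−0.23105·11) = 17.718 mg/L
C(59) = 0.000 + 0.007 + 0.065 + 0.074 + 17.718 = 17.863 mg/L

17.863 mg/L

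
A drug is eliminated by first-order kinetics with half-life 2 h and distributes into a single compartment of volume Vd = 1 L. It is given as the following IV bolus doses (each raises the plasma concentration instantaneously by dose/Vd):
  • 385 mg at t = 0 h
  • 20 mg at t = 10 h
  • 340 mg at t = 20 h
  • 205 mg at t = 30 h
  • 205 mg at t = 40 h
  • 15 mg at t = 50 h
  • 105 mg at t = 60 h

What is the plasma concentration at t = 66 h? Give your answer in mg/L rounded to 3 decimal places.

13.209 mg/L

k = ln 2 / 2 = 0.34657 per h
Dose 1 (385 mg at t=0 h): 385·exp(−0.34657·66) = 0.000 mg/L
Dose 2 (20 mg at t=10 h): 20·exp(−0.34657·56) = 0.000 mg/L
Dose 3 (340 mg at t=20 h): 340·exp(−0.34657·46) = 0.000 mg/L
Dose 4 (205 mg at t=30 h): 205·exp(−0.34657·36) = 0.001 mg/L
Dose 5 (205 mg at t=40 h): 205·exp(−0.34657·26) = 0.025 mg/L
Dose 6 (15 mg at t=50 h): 15·exp(−0.34657·16) = 0.059 mg/L
Dose 7 (105 mg at t=60 h): 105·exp(−0.34657·6) = 13.125 mg/L
C(66) = 0.000 + 0.000 + 0.000 + 0.001 + 0.025 + 0.059 + 13.125 = 13.209 mg/L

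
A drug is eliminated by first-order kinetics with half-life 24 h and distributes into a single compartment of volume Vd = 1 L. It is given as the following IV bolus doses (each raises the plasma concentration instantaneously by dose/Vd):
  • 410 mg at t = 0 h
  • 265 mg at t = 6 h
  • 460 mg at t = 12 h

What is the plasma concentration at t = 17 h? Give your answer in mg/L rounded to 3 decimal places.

k = ln 2 / 24 = 0.02888 per h
Dose 1 (410 mg at t=0 h): 410·exp(−0.02888·17) = 250.931 mg/L
Dose 2 (265 mg at t=6 h): 265·exp(−0.02888·11) = 192.874 mg/L
Dose 3 (460 mg at t=12 h): 460·exp(−0.02888·5) = 398.147 mg/L
C(17) = 250.931 + 192.874 + 398.147 = 841.952 mg/L

841.952 mg/L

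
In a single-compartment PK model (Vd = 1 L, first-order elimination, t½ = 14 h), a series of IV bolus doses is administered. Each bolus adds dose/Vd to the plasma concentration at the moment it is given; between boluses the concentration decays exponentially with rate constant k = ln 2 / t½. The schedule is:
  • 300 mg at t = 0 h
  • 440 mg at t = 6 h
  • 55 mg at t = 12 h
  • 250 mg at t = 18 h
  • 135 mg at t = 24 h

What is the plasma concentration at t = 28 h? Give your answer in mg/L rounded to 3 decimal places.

511.078 mg/L

k = ln 2 / 14 = 0.04951 per h
Dose 1 (300 mg at t=0 h): 300·exp(−0.04951·28) = 75.000 mg/L
Dose 2 (440 mg at t=6 h): 440·exp(−0.04951·22) = 148.049 mg/L
Dose 3 (55 mg at t=12 h): 55·exp(−0.04951·16) = 24.907 mg/L
Dose 4 (250 mg at t=18 h): 250·exp(−0.04951·10) = 152.377 mg/L
Dose 5 (135 mg at t=24 h): 135·exp(−0.04951·4) = 110.745 mg/L
C(28) = 75.000 + 148.049 + 24.907 + 152.377 + 110.745 = 511.078 mg/L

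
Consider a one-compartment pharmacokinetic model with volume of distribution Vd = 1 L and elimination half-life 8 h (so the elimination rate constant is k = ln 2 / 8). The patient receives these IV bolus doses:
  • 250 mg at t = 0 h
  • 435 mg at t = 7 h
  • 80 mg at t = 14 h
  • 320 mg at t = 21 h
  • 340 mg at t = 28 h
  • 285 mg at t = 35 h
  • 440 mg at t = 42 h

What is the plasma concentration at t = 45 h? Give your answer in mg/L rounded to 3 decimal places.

k = ln 2 / 8 = 0.08664 per h
Dose 1 (250 mg at t=0 h): 250·exp(−0.08664·45) = 5.066 mg/L
Dose 2 (435 mg at t=7 h): 435·exp(−0.08664·38) = 16.166 mg/L
Dose 3 (80 mg at t=14 h): 80·exp(−0.08664·31) = 5.453 mg/L
Dose 4 (320 mg at t=21 h): 320·exp(−0.08664·24) = 40.000 mg/L
Dose 5 (340 mg at t=28 h): 340·exp(−0.08664·17) = 77.945 mg/L
Dose 6 (285 mg at t=35 h): 285·exp(−0.08664·10) = 119.828 mg/L
Dose 7 (440 mg at t=42 h): 440·exp(−0.08664·3) = 339.286 mg/L
C(45) = 5.066 + 16.166 + 5.453 + 40.000 + 77.945 + 119.828 + 339.286 = 603.744 mg/L

603.744 mg/L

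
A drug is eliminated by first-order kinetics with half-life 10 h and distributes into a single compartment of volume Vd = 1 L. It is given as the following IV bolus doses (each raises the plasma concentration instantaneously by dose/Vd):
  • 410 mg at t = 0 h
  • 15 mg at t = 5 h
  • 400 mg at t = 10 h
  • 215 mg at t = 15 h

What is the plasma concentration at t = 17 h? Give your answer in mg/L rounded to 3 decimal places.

566.119 mg/L

k = ln 2 / 10 = 0.06931 per h
Dose 1 (410 mg at t=0 h): 410·exp(−0.06931·17) = 126.192 mg/L
Dose 2 (15 mg at t=5 h): 15·exp(−0.06931·12) = 6.529 mg/L
Dose 3 (400 mg at t=10 h): 400·exp(−0.06931·7) = 246.229 mg/L
Dose 4 (215 mg at t=15 h): 215·exp(−0.06931·2) = 187.168 mg/L
C(17) = 126.192 + 6.529 + 246.229 + 187.168 = 566.119 mg/L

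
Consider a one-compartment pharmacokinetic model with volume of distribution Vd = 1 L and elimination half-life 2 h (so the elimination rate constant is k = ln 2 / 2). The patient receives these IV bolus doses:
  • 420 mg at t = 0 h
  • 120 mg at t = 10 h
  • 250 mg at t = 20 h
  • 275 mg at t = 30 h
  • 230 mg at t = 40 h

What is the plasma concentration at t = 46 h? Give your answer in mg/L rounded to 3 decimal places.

k = ln 2 / 2 = 0.34657 per h
Dose 1 (420 mg at t=0 h): 420·exp(−0.34657·46) = 0.000 mg/L
Dose 2 (120 mg at t=10 h): 120·exp(−0.34657·36) = 0.000 mg/L
Dose 3 (250 mg at t=20 h): 250·exp(−0.34657·26) = 0.031 mg/L
Dose 4 (275 mg at t=30 h): 275·exp(−0.34657·16) = 1.074 mg/L
Dose 5 (230 mg at t=40 h): 230·exp(−0.34657·6) = 28.750 mg/L
C(46) = 0.000 + 0.000 + 0.031 + 1.074 + 28.750 = 29.855 mg/L

29.855 mg/L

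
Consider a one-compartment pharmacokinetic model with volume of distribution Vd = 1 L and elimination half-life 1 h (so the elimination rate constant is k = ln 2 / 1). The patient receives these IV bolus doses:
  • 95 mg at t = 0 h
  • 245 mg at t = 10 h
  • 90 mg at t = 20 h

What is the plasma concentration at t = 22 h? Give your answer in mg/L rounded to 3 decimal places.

22.560 mg/L

k = ln 2 / 1 = 0.69315 per h
Dose 1 (95 mg at t=0 h): 95·exp(−0.69315·22) = 0.000 mg/L
Dose 2 (245 mg at t=10 h): 245·exp(−0.69315·12) = 0.060 mg/L
Dose 3 (90 mg at t=20 h): 90·exp(−0.69315·2) = 22.500 mg/L
C(22) = 0.000 + 0.060 + 22.500 = 22.560 mg/L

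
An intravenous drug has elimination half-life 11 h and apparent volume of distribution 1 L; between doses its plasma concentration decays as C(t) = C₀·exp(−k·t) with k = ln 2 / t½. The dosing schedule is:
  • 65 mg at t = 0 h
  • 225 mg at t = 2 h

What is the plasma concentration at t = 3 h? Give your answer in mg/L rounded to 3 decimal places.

k = ln 2 / 11 = 0.06301 per h
Dose 1 (65 mg at t=0 h): 65·exp(−0.06301·3) = 53.804 mg/L
Dose 2 (225 mg at t=2 h): 225·exp(−0.06301·1) = 211.259 mg/L
C(3) = 53.804 + 211.259 = 265.063 mg/L

265.063 mg/L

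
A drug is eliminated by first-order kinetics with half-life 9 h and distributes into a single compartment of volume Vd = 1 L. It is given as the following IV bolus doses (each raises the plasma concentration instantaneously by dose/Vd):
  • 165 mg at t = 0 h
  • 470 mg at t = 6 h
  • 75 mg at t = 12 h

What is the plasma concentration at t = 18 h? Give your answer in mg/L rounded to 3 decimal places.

275.017 mg/L

k = ln 2 / 9 = 0.07702 per h
Dose 1 (165 mg at t=0 h): 165·exp(−0.07702·18) = 41.250 mg/L
Dose 2 (470 mg at t=6 h): 470·exp(−0.07702·12) = 186.520 mg/L
Dose 3 (75 mg at t=12 h): 75·exp(−0.07702·6) = 47.247 mg/L
C(18) = 41.250 + 186.520 + 47.247 = 275.017 mg/L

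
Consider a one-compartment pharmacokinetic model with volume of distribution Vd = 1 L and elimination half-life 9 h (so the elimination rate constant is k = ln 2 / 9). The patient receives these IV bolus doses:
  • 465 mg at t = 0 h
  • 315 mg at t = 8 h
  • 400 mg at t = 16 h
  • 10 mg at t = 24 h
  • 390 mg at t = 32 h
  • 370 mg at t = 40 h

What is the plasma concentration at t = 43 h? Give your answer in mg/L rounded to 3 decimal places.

551.361 mg/L

k = ln 2 / 9 = 0.07702 per h
Dose 1 (465 mg at t=0 h): 465·exp(−0.07702·43) = 16.951 mg/L
Dose 2 (315 mg at t=8 h): 315·exp(−0.07702·35) = 21.264 mg/L
Dose 3 (400 mg at t=16 h): 400·exp(−0.07702·27) = 50.000 mg/L
Dose 4 (10 mg at t=24 h): 10·exp(−0.07702·19) = 2.315 mg/L
Dose 5 (390 mg at t=32 h): 390·exp(−0.07702·11) = 167.163 mg/L
Dose 6 (370 mg at t=40 h): 370·exp(−0.07702·3) = 293.669 mg/L
C(43) = 16.951 + 21.264 + 50.000 + 2.315 + 167.163 + 293.669 = 551.361 mg/L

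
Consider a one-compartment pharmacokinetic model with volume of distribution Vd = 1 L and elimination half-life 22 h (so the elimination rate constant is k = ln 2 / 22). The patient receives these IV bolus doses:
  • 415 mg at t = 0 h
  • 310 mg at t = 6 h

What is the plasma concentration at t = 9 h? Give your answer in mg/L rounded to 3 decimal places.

k = ln 2 / 22 = 0.03151 per h
Dose 1 (415 mg at t=0 h): 415·exp(−0.03151·9) = 312.536 mg/L
Dose 2 (310 mg at t=6 h): 310·exp(−0.03151·3) = 282.041 mg/L
C(9) = 312.536 + 282.041 = 594.577 mg/L

594.577 mg/L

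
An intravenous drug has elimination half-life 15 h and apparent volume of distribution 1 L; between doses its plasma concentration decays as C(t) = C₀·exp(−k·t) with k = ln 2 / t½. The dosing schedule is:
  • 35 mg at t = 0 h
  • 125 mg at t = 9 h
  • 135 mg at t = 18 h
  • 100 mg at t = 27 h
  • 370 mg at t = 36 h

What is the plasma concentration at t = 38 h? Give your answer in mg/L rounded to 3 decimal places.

k = ln 2 / 15 = 0.04621 per h
Dose 1 (35 mg at t=0 h): 35·exp(−0.04621·38) = 6.046 mg/L
Dose 2 (125 mg at t=9 h): 125·exp(−0.04621·29) = 32.728 mg/L
Dose 3 (135 mg at t=18 h): 135·exp(−0.04621·20) = 53.575 mg/L
Dose 4 (100 mg at t=27 h): 100·exp(−0.04621·11) = 60.151 mg/L
Dose 5 (370 mg at t=36 h): 370·exp(−0.04621·2) = 337.337 mg/L
C(38) = 6.046 + 32.728 + 53.575 + 60.151 + 337.337 = 489.837 mg/L

489.837 mg/L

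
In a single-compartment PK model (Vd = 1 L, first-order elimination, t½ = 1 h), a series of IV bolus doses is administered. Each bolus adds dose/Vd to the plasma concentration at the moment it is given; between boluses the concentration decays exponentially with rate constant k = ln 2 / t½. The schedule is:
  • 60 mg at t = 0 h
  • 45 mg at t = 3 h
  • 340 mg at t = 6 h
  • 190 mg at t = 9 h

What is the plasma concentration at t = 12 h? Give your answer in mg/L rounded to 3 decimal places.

29.165 mg/L

k = ln 2 / 1 = 0.69315 per h
Dose 1 (60 mg at t=0 h): 60·exp(−0.69315·12) = 0.015 mg/L
Dose 2 (45 mg at t=3 h): 45·exp(−0.69315·9) = 0.088 mg/L
Dose 3 (340 mg at t=6 h): 340·exp(−0.69315·6) = 5.313 mg/L
Dose 4 (190 mg at t=9 h): 190·exp(−0.69315·3) = 23.750 mg/L
C(12) = 0.015 + 0.088 + 5.313 + 23.750 = 29.165 mg/L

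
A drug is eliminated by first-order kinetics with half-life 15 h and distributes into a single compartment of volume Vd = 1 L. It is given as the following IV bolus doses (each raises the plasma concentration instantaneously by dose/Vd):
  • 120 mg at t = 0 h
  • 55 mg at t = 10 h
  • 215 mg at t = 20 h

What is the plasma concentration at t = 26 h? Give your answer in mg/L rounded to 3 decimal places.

225.288 mg/L

k = ln 2 / 15 = 0.04621 per h
Dose 1 (120 mg at t=0 h): 120·exp(−0.04621·26) = 36.091 mg/L
Dose 2 (55 mg at t=10 h): 55·exp(−0.04621·16) = 26.258 mg/L
Dose 3 (215 mg at t=20 h): 215·exp(−0.04621·6) = 162.940 mg/L
C(26) = 36.091 + 26.258 + 162.940 = 225.288 mg/L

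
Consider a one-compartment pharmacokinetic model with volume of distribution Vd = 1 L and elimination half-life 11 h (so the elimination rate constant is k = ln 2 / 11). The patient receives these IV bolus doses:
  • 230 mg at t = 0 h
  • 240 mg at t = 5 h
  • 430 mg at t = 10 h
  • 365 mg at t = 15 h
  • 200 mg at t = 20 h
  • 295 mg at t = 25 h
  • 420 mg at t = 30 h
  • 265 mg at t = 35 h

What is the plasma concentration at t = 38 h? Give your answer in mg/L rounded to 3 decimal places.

k = ln 2 / 11 = 0.06301 per h
Dose 1 (230 mg at t=0 h): 230·exp(−0.06301·38) = 20.980 mg/L
Dose 2 (240 mg at t=5 h): 240·exp(−0.06301·33) = 30.000 mg/L
Dose 3 (430 mg at t=10 h): 430·exp(−0.06301·28) = 73.656 mg/L
Dose 4 (365 mg at t=15 h): 365·exp(−0.06301·23) = 85.677 mg/L
Dose 5 (200 mg at t=20 h): 200·exp(−0.06301·18) = 64.333 mg/L
Dose 6 (295 mg at t=25 h): 295·exp(−0.06301·13) = 130.035 mg/L
Dose 7 (420 mg at t=30 h): 420·exp(−0.06301·8) = 253.699 mg/L
Dose 8 (265 mg at t=35 h): 265·exp(−0.06301·3) = 219.355 mg/L
C(38) = 20.980 + 30.000 + 73.656 + 85.677 + 64.333 + 130.035 + 253.699 + 219.355 = 877.735 mg/L

877.735 mg/L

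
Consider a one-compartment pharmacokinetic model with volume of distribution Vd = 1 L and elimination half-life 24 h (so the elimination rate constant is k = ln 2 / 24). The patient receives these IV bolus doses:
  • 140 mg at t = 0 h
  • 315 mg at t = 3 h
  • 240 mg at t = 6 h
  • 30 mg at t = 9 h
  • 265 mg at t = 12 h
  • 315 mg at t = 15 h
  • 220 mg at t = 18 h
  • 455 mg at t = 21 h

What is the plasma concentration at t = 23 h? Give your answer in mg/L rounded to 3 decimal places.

k = ln 2 / 24 = 0.02888 per h
Dose 1 (140 mg at t=0 h): 140·exp(−0.02888·23) = 72.051 mg/L
Dose 2 (315 mg at t=3 h): 315·exp(−0.02888·20) = 176.788 mg/L
Dose 3 (240 mg at t=6 h): 240·exp(−0.02888·17) = 146.886 mg/L
Dose 4 (30 mg at t=9 h): 30·exp(−0.02888·14) = 20.023 mg/L
Dose 5 (265 mg at t=12 h): 265·exp(−0.02888·11) = 192.874 mg/L
Dose 6 (315 mg at t=15 h): 315·exp(−0.02888·8) = 250.016 mg/L
Dose 7 (220 mg at t=18 h): 220·exp(−0.02888·5) = 190.418 mg/L
Dose 8 (455 mg at t=21 h): 455·exp(−0.02888·2) = 429.463 mg/L
C(23) = 72.051 + 176.788 + 146.886 + 20.023 + 192.874 + 250.016 + 190.418 + 429.463 = 1478.519 mg/L

1478.519 mg/L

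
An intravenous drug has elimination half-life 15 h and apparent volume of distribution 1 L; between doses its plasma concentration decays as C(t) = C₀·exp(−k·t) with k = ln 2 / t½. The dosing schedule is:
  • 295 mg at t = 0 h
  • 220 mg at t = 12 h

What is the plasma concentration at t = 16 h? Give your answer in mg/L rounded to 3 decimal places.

k = ln 2 / 15 = 0.04621 per h
Dose 1 (295 mg at t=0 h): 295·exp(−0.04621·16) = 140.839 mg/L
Dose 2 (220 mg at t=12 h): 220·exp(−0.04621·4) = 182.872 mg/L
C(16) = 140.839 + 182.872 = 323.711 mg/L

323.711 mg/L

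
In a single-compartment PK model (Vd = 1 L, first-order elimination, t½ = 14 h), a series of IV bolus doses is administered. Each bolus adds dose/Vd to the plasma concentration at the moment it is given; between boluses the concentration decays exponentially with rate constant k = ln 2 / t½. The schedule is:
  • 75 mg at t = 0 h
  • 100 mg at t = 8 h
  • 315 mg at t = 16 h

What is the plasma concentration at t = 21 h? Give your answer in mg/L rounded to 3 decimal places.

k = ln 2 / 14 = 0.04951 per h
Dose 1 (75 mg at t=0 h): 75·exp(−0.04951·21) = 26.517 mg/L
Dose 2 (100 mg at t=8 h): 100·exp(−0.04951·13) = 52.538 mg/L
Dose 3 (315 mg at t=16 h): 315·exp(−0.04951·5) = 245.923 mg/L
C(21) = 26.517 + 52.538 + 245.923 = 324.978 mg/L

324.978 mg/L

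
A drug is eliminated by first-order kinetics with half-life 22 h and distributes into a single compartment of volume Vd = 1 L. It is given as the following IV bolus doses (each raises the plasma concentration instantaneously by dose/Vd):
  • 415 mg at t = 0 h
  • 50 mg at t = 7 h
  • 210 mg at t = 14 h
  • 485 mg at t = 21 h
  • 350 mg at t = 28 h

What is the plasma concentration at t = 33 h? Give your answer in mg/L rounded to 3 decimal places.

915.470 mg/L

k = ln 2 / 22 = 0.03151 per h
Dose 1 (415 mg at t=0 h): 415·exp(−0.03151·33) = 146.725 mg/L
Dose 2 (50 mg at t=7 h): 50·exp(−0.03151·26) = 22.040 mg/L
Dose 3 (210 mg at t=14 h): 210·exp(−0.03151·19) = 115.409 mg/L
Dose 4 (485 mg at t=21 h): 485·exp(−0.03151·12) = 332.310 mg/L
Dose 5 (350 mg at t=28 h): 350·exp(−0.03151·5) = 298.987 mg/L
C(33) = 146.725 + 22.040 + 115.409 + 332.310 + 298.987 = 915.470 mg/L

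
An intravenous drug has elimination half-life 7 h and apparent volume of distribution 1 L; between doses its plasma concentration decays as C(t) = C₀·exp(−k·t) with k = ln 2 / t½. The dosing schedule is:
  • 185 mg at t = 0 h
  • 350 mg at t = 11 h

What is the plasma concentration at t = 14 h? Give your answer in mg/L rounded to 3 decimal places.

306.299 mg/L

k = ln 2 / 7 = 0.09902 per h
Dose 1 (185 mg at t=0 h): 185·exp(−0.09902·14) = 46.250 mg/L
Dose 2 (350 mg at t=11 h): 350·exp(−0.09902·3) = 260.049 mg/L
C(14) = 46.250 + 260.049 = 306.299 mg/L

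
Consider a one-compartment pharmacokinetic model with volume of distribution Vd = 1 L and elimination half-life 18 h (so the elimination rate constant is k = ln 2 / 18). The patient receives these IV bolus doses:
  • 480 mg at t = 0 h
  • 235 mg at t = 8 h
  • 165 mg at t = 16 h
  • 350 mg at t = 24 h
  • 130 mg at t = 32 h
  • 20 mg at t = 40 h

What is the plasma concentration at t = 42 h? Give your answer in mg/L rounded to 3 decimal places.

k = ln 2 / 18 = 0.03851 per h
Dose 1 (480 mg at t=0 h): 480·exp(−0.03851·42) = 95.244 mg/L
Dose 2 (235 mg at t=8 h): 235·exp(−0.03851·34) = 63.454 mg/L
Dose 3 (165 mg at t=16 h): 165·exp(−0.03851·26) = 60.627 mg/L
Dose 4 (350 mg at t=24 h): 350·exp(−0.03851·18) = 175.000 mg/L
Dose 5 (130 mg at t=32 h): 130·exp(−0.03851·10) = 88.451 mg/L
Dose 6 (20 mg at t=40 h): 20·exp(−0.03851·2) = 18.517 mg/L
C(42) = 95.244 + 63.454 + 60.627 + 175.000 + 88.451 + 18.517 = 501.293 mg/L

501.293 mg/L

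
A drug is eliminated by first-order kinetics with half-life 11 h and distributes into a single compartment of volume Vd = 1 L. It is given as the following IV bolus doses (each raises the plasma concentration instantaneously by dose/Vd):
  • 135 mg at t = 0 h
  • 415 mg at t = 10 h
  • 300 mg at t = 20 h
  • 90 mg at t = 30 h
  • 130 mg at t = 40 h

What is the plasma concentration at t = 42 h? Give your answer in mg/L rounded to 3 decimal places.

k = ln 2 / 11 = 0.06301 per h
Dose 1 (135 mg at t=0 h): 135·exp(−0.06301·42) = 9.571 mg/L
Dose 2 (415 mg at t=10 h): 415·exp(−0.06301·32) = 55.249 mg/L
Dose 3 (300 mg at t=20 h): 300·exp(−0.06301·22) = 75.000 mg/L
Dose 4 (90 mg at t=30 h): 90·exp(−0.06301·12) = 42.252 mg/L
Dose 5 (130 mg at t=40 h): 130·exp(−0.06301·2) = 114.607 mg/L
C(42) = 9.571 + 55.249 + 75.000 + 42.252 + 114.607 = 296.679 mg/L

296.679 mg/L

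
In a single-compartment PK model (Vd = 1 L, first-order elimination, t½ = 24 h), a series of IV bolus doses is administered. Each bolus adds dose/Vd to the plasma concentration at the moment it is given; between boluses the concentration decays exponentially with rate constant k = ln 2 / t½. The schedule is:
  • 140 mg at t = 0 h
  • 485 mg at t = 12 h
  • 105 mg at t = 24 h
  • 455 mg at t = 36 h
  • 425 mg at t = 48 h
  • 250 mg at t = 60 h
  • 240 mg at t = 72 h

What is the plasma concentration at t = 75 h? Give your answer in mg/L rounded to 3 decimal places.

843.305 mg/L

k = ln 2 / 24 = 0.02888 per h
Dose 1 (140 mg at t=0 h): 140·exp(−0.02888·75) = 16.048 mg/L
Dose 2 (485 mg at t=12 h): 485·exp(−0.02888·63) = 78.621 mg/L
Dose 3 (105 mg at t=24 h): 105·exp(−0.02888·51) = 24.071 mg/L
Dose 4 (455 mg at t=36 h): 455·exp(−0.02888·39) = 147.515 mg/L
Dose 5 (425 mg at t=48 h): 425·exp(−0.02888·27) = 194.863 mg/L
Dose 6 (250 mg at t=60 h): 250·exp(−0.02888·15) = 162.105 mg/L
Dose 7 (240 mg at t=72 h): 240·exp(−0.02888·3) = 220.081 mg/L
C(75) = 16.048 + 78.621 + 24.071 + 147.515 + 194.863 + 162.105 + 220.081 = 843.305 mg/L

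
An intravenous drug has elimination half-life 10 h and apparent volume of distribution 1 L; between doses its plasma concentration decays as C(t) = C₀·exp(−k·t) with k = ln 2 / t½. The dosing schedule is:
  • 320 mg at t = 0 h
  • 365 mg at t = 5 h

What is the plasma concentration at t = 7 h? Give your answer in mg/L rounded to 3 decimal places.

514.734 mg/L

k = ln 2 / 10 = 0.06931 per h
Dose 1 (320 mg at t=0 h): 320·exp(−0.06931·7) = 196.983 mg/L
Dose 2 (365 mg at t=5 h): 365·exp(−0.06931·2) = 317.751 mg/L
C(7) = 196.983 + 317.751 = 514.734 mg/L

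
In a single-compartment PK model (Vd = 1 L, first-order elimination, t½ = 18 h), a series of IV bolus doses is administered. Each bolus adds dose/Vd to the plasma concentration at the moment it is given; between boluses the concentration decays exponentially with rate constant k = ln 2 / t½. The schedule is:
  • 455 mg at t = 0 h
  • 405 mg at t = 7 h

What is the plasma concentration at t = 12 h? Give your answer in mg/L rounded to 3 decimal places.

620.701 mg/L

k = ln 2 / 18 = 0.03851 per h
Dose 1 (455 mg at t=0 h): 455·exp(−0.03851·12) = 286.632 mg/L
Dose 2 (405 mg at t=7 h): 405·exp(−0.03851·5) = 334.069 mg/L
C(12) = 286.632 + 334.069 = 620.701 mg/L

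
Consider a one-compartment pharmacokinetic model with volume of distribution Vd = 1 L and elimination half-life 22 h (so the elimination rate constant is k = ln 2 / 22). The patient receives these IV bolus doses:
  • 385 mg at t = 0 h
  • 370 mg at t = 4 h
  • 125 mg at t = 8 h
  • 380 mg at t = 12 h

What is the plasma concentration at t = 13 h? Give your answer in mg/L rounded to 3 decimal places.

k = ln 2 / 22 = 0.03151 per h
Dose 1 (385 mg at t=0 h): 385·exp(−0.03151·13) = 255.611 mg/L
Dose 2 (370 mg at t=4 h): 370·exp(−0.03151·9) = 278.646 mg/L
Dose 3 (125 mg at t=8 h): 125·exp(−0.03151·5) = 106.781 mg/L
Dose 4 (380 mg at t=12 h): 380·exp(−0.03151·1) = 368.214 mg/L
C(13) = 255.611 + 278.646 + 106.781 + 368.214 = 1009.252 mg/L

1009.252 mg/L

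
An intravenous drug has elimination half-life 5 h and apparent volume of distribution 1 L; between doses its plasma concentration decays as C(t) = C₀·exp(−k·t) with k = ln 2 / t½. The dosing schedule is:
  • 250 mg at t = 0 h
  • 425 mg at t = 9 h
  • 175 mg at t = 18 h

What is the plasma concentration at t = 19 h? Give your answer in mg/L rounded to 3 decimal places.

276.545 mg/L

k = ln 2 / 5 = 0.13863 per h
Dose 1 (250 mg at t=0 h): 250·exp(−0.13863·19) = 17.948 mg/L
Dose 2 (425 mg at t=9 h): 425·exp(−0.13863·10) = 106.250 mg/L
Dose 3 (175 mg at t=18 h): 175·exp(−0.13863·1) = 152.346 mg/L
C(19) = 17.948 + 106.250 + 152.346 = 276.545 mg/L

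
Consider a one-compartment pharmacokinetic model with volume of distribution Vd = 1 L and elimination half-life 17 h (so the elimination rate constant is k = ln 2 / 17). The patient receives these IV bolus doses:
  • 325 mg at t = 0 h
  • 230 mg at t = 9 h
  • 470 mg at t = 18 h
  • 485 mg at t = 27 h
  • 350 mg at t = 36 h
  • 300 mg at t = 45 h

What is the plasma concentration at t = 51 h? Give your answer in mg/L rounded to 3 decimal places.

k = ln 2 / 17 = 0.04077 per h
Dose 1 (325 mg at t=0 h): 325·exp(−0.04077·51) = 40.625 mg/L
Dose 2 (230 mg at t=9 h): 230·exp(−0.04077·42) = 41.496 mg/L
Dose 3 (470 mg at t=18 h): 470·exp(−0.04077·33) = 122.390 mg/L
Dose 4 (485 mg at t=27 h): 485·exp(−0.04077·24) = 182.288 mg/L
Dose 5 (350 mg at t=36 h): 350·exp(−0.04077·15) = 189.869 mg/L
Dose 6 (300 mg at t=45 h): 300·exp(−0.04077·6) = 234.896 mg/L
C(51) = 40.625 + 41.496 + 122.390 + 182.288 + 189.869 + 234.896 = 811.564 mg/L

811.564 mg/L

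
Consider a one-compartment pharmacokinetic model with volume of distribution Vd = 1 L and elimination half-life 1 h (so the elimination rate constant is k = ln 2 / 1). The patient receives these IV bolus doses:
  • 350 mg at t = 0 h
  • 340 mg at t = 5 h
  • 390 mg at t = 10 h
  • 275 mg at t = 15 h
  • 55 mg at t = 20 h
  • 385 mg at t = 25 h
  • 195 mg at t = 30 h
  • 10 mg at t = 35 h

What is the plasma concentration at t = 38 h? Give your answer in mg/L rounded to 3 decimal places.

k = ln 2 / 1 = 0.69315 per h
Dose 1 (350 mg at t=0 h): 350·exp(−0.69315·38) = 0.000 mg/L
Dose 2 (340 mg at t=5 h): 340·exp(−0.69315·33) = 0.000 mg/L
Dose 3 (390 mg at t=10 h): 390·exp(−0.69315·28) = 0.000 mg/L
Dose 4 (275 mg at t=15 h): 275·exp(−0.69315·23) = 0.000 mg/L
Dose 5 (55 mg at t=20 h): 55·exp(−0.69315·18) = 0.000 mg/L
Dose 6 (385 mg at t=25 h): 385·exp(−0.69315·13) = 0.047 mg/L
Dose 7 (195 mg at t=30 h): 195·exp(−0.69315·8) = 0.762 mg/L
Dose 8 (10 mg at t=35 h): 10·exp(−0.69315·3) = 1.250 mg/L
C(38) = 0.000 + 0.000 + 0.000 + 0.000 + 0.000 + 0.047 + 0.762 + 1.250 = 2.059 mg/L

2.059 mg/L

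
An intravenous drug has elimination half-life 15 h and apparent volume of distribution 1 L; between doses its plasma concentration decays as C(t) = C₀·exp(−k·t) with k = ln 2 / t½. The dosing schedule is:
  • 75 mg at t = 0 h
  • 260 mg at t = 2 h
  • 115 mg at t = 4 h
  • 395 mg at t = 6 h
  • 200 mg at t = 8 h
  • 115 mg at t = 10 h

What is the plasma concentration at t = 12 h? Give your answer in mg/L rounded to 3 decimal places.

856.776 mg/L

k = ln 2 / 15 = 0.04621 per h
Dose 1 (75 mg at t=0 h): 75·exp(−0.04621·12) = 43.076 mg/L
Dose 2 (260 mg at t=2 h): 260·exp(−0.04621·10) = 163.790 mg/L
Dose 3 (115 mg at t=4 h): 115·exp(−0.04621·8) = 79.460 mg/L
Dose 4 (395 mg at t=6 h): 395·exp(−0.04621·6) = 299.354 mg/L
Dose 5 (200 mg at t=8 h): 200·exp(−0.04621·4) = 166.248 mg/L
Dose 6 (115 mg at t=10 h): 115·exp(−0.04621·2) = 104.848 mg/L
C(12) = 43.076 + 163.790 + 79.460 + 299.354 + 166.248 + 104.848 = 856.776 mg/L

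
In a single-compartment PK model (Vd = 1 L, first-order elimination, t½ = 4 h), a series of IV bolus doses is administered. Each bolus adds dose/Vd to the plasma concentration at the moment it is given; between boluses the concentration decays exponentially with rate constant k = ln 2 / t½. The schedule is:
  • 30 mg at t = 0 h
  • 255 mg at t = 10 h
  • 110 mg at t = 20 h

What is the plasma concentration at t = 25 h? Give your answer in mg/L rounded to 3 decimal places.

65.596 mg/L

k = ln 2 / 4 = 0.17329 per h
Dose 1 (30 mg at t=0 h): 30·exp(−0.17329·25) = 0.394 mg/L
Dose 2 (255 mg at t=10 h): 255·exp(−0.17329·15) = 18.953 mg/L
Dose 3 (110 mg at t=20 h): 110·exp(−0.17329·5) = 46.249 mg/L
C(25) = 0.394 + 18.953 + 46.249 = 65.596 mg/L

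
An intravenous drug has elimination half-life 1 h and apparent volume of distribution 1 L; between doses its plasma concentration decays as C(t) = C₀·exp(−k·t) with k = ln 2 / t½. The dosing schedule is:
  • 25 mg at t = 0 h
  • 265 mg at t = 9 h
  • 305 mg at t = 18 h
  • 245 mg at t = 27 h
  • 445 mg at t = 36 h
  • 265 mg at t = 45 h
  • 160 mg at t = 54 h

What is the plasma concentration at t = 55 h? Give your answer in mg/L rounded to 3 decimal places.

k = ln 2 / 1 = 0.69315 per h
Dose 1 (25 mg at t=0 h): 25·exp(−0.69315·55) = 0.000 mg/L
Dose 2 (265 mg at t=9 h): 265·exp(−0.69315·46) = 0.000 mg/L
Dose 3 (305 mg at t=18 h): 305·exp(−0.69315·37) = 0.000 mg/L
Dose 4 (245 mg at t=27 h): 245·exp(−0.69315·28) = 0.000 mg/L
Dose 5 (445 mg at t=36 h): 445·exp(−0.69315·19) = 0.001 mg/L
Dose 6 (265 mg at t=45 h): 265·exp(−0.69315·10) = 0.259 mg/L
Dose 7 (160 mg at t=54 h): 160·exp(−0.69315·1) = 80.000 mg/L
C(55) = 0.000 + 0.000 + 0.000 + 0.000 + 0.001 + 0.259 + 80.000 = 80.260 mg/L

80.260 mg/L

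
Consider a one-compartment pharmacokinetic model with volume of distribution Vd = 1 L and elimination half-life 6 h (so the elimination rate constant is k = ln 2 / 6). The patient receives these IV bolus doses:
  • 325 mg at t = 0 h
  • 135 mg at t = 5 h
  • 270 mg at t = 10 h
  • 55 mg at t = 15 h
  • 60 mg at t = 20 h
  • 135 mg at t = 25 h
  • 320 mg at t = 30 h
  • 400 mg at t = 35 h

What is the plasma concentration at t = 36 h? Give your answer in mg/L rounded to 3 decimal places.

k = ln 2 / 6 = 0.11552 per h
Dose 1 (325 mg at t=0 h): 325·exp(−0.11552·36) = 5.078 mg/L
Dose 2 (135 mg at t=5 h): 135·exp(−0.11552·31) = 3.758 mg/L
Dose 3 (270 mg at t=10 h): 270·exp(−0.11552·26) = 13.394 mg/L
Dose 4 (55 mg at t=15 h): 55·exp(−0.11552·21) = 4.861 mg/L
Dose 5 (60 mg at t=20 h): 60·exp(−0.11552·16) = 9.449 mg/L
Dose 6 (135 mg at t=25 h): 135·exp(−0.11552·11) = 37.883 mg/L
Dose 7 (320 mg at t=30 h): 320·exp(−0.11552·6) = 160.000 mg/L
Dose 8 (400 mg at t=35 h): 400·exp(−0.11552·1) = 356.359 mg/L
C(36) = 5.078 + 3.758 + 13.394 + 4.861 + 9.449 + 37.883 + 160.000 + 356.359 = 590.784 mg/L

590.784 mg/L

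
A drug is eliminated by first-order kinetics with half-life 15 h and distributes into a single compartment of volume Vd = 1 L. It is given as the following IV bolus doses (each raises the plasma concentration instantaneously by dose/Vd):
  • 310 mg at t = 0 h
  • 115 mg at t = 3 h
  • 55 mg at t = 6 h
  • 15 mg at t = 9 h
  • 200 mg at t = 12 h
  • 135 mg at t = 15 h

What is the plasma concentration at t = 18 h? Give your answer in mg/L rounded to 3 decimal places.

k = ln 2 / 15 = 0.04621 per h
Dose 1 (310 mg at t=0 h): 310·exp(−0.04621·18) = 134.935 mg/L
Dose 2 (115 mg at t=3 h): 115·exp(−0.04621·15) = 57.500 mg/L
Dose 3 (55 mg at t=6 h): 55·exp(−0.04621·12) = 31.589 mg/L
Dose 4 (15 mg at t=9 h): 15·exp(−0.04621·9) = 9.896 mg/L
Dose 5 (200 mg at t=12 h): 200·exp(−0.04621·6) = 151.572 mg/L
Dose 6 (135 mg at t=15 h): 135·exp(−0.04621·3) = 117.524 mg/L
C(18) = 134.935 + 57.500 + 31.589 + 9.896 + 151.572 + 117.524 = 503.017 mg/L

503.017 mg/L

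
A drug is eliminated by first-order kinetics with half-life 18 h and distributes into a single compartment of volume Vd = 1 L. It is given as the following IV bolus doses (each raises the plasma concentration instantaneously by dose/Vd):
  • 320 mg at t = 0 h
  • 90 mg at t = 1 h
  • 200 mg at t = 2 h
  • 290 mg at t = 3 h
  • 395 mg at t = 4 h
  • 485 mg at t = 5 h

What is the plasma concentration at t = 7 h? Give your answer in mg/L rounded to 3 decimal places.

k = ln 2 / 18 = 0.03851 per h
Dose 1 (320 mg at t=0 h): 320·exp(−0.03851·7) = 244.390 mg/L
Dose 2 (90 mg at t=1 h): 90·exp(−0.03851·6) = 71.433 mg/L
Dose 3 (200 mg at t=2 h): 200·exp(−0.03851·5) = 164.972 mg/L
Dose 4 (290 mg at t=3 h): 290·exp(−0.03851·4) = 248.601 mg/L
Dose 5 (395 mg at t=4 h): 395·exp(−0.03851·3) = 351.905 mg/L
Dose 6 (485 mg at t=5 h): 485·exp(−0.03851·2) = 449.049 mg/L
C(7) = 244.390 + 71.433 + 164.972 + 248.601 + 351.905 + 449.049 = 1530.350 mg/L

1530.350 mg/L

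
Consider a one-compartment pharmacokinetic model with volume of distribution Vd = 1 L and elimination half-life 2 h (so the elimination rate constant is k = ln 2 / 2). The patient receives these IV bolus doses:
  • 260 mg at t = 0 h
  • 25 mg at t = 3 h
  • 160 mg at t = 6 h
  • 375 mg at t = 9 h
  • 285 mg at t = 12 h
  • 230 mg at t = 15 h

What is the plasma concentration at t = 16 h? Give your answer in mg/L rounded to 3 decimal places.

k = ln 2 / 2 = 0.34657 per h
Dose 1 (260 mg at t=0 h): 260·exp(−0.34657·16) = 1.016 mg/L
Dose 2 (25 mg at t=3 h): 25·exp(−0.34657·13) = 0.276 mg/L
Dose 3 (160 mg at t=6 h): 160·exp(−0.34657·10) = 5.000 mg/L
Dose 4 (375 mg at t=9 h): 375·exp(−0.34657·7) = 33.146 mg/L
Dose 5 (285 mg at t=12 h): 285·exp(−0.34657·4) = 71.250 mg/L
Dose 6 (230 mg at t=15 h): 230·exp(−0.34657·1) = 162.635 mg/L
C(16) = 1.016 + 0.276 + 5.000 + 33.146 + 71.250 + 162.635 = 273.322 mg/L

273.322 mg/L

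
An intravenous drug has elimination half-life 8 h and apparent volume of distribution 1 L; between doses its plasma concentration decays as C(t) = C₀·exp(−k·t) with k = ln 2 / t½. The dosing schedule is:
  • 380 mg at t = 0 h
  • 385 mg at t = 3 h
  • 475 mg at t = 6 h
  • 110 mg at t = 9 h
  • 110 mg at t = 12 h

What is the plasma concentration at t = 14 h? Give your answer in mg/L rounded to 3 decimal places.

k = ln 2 / 8 = 0.08664 per h
Dose 1 (380 mg at t=0 h): 380·exp(−0.08664·14) = 112.975 mg/L
Dose 2 (385 mg at t=3 h): 385·exp(−0.08664·11) = 148.438 mg/L
Dose 3 (475 mg at t=6 h): 475·exp(−0.08664·8) = 237.500 mg/L
Dose 4 (110 mg at t=9 h): 110·exp(−0.08664·5) = 71.326 mg/L
Dose 5 (110 mg at t=12 h): 110·exp(−0.08664·2) = 92.499 mg/L
C(14) = 112.975 + 148.438 + 237.500 + 71.326 + 92.499 = 662.737 mg/L

662.737 mg/L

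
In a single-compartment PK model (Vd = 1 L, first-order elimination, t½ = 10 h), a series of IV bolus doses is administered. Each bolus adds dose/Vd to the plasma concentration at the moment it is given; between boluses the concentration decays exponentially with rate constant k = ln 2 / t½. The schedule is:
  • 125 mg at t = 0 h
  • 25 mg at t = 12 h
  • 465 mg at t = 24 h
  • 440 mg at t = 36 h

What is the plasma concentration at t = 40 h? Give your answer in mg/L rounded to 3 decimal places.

k = ln 2 / 10 = 0.06931 per h
Dose 1 (125 mg at t=0 h): 125·exp(−0.06931·40) = 7.812 mg/L
Dose 2 (25 mg at t=12 h): 25·exp(−0.06931·28) = 3.590 mg/L
Dose 3 (465 mg at t=24 h): 465·exp(−0.06931·16) = 153.393 mg/L
Dose 4 (440 mg at t=36 h): 440·exp(−0.06931·4) = 333.458 mg/L
C(40) = 7.812 + 3.590 + 153.393 + 333.458 = 498.253 mg/L

498.253 mg/L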